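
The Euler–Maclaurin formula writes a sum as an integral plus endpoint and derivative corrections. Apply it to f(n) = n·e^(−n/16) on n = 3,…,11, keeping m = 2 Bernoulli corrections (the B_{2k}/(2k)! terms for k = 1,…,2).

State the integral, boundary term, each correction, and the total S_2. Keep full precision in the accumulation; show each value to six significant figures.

S_2 ≈ 38.7677

Integral: ∫_3^11 x·e^(−x/16) dx = 34.8016.
Endpoint term: (f(3) + f(11))/2 = (2.48709 + 5.53115)/2 = 4.00912.
Integral + boundary = 38.8107.
Correction k=1: B_{2}/2! · (f^{(1)}(11) − f^{(1)}(3)) = 1/12 · (0.157135 − 0.673586) = -0.0430376.
After k=1: 38.7677.
Correction k=2: B_{4}/4! · (f^{(3)}(11) − f^{(3)}(3)) = −1/720 · (0.00454218 − 0.00910799) = 6.34140e-06.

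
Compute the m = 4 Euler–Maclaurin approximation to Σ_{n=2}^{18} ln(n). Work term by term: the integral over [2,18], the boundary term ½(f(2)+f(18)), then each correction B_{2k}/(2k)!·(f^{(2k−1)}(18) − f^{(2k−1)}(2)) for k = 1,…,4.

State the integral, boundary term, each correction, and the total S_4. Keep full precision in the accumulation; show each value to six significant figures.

Integral: ∫_2^18 ln(x) dx = 34.6404.
Boundary: ½(f(2) + f(18)) = ½(0.693147 + 2.89037) = 1.79176.
Integral + boundary = 36.4322.
Correction k=1: B_{2}/2! · (f^{(1)}(18) − f^{(1)}(2)) = 1/12 · (0.0555556 − 0.500000) = -0.0370370.
Running total after k=1: 36.3951.
Correction k=2: B_{4}/4! · (f^{(3)}(18) − f^{(3)}(2)) = −1/720 · (0.000342936 − 0.250000) = 0.000346746.
Running total after k=2: 36.3955.
Correction k=3: B_{6}/6! · (f^{(5)}(18) − f^{(5)}(2)) = 1/30240 · (1.27013e-05 − 0.750000) = -2.48012e-05.
Running total after k=3: 36.3954.
Correction k=4: B_{8}/8! · (f^{(7)}(18) − f^{(7)}(2)) = −1/1209600 · (1.17605e-06 − 5.62500) = 4.65030e-06.

S_4 ≈ 36.3954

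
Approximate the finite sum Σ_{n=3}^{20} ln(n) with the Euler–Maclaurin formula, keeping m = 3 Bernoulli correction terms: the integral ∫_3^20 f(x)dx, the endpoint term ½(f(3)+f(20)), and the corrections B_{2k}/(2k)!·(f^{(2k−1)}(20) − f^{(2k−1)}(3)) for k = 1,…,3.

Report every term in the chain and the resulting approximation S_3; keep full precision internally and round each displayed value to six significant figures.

The integral term ∫_3^20 ln(x) dx = 39.6188.
½[f(3) + f(20)] = ½[1.09861 + 2.99573] = 2.04717.
Integral + boundary = 41.6660.
Correction k=1: B_{2}/2! · (f^{(1)}(20) − f^{(1)}(3)) = 1/12 · (0.0500000 − 0.333333) = -0.0236111.
Running total after k=1: 41.6424.
Correction k=2: B_{4}/4! · (f^{(3)}(20) − f^{(3)}(3)) = −1/720 · (0.000250000 − 0.0740741) = 0.000102533.
Running total after k=2: 41.6425.
Correction k=3: B_{6}/6! · (f^{(5)}(20) − f^{(5)}(3)) = 1/30240 · (7.50000e-06 − 0.0987654) = -3.26580e-06.

S_3 ≈ 41.6425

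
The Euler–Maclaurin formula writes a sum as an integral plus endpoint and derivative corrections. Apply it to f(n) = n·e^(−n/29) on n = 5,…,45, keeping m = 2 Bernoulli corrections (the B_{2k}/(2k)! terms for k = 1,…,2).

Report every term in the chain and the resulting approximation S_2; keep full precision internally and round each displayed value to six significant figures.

S_2 ≈ 381.952

The integral term ∫_5^45 x·e^(−x/29) dx = 375.148.
½[f(5) + f(45)] = ½[4.20815 + 9.53471] = 6.87143.
Integral + boundary = 382.020.
Order-1 term: 1/12 · (-0.116901 − 0.696522) = -0.0677852.
Partial sum through k=1: 381.952.
Order-2 term: −1/720 · (0.000364880 − 0.00282971) = 3.42337e-06.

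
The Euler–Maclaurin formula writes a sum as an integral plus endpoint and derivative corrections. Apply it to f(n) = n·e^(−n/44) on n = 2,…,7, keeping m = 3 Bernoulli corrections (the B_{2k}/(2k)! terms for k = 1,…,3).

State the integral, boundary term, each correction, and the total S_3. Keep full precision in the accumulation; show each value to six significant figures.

S_3 ≈ 24.0343

The integral term ∫_2^7 x·e^(−x/44) dx = 20.1098.
Boundary: ½(f(2) + f(7)) = ½(1.91113 + 5.97043) = 3.94078.
Integral + boundary = 24.0505.
k=1: B_{2}/(2)! × [f^{(1)}(7) − f^{(1)}(2)] = 1/12 × (0.717227 − 0.912128) = -0.0162418.
Partial sum through k=1: 24.0343.
k=2: B_{4}/(4)! × [f^{(3)}(7) − f^{(3)}(2)] = −1/720 × (0.00125158 − 0.00145829) = 2.87097e-07.
Partial sum through k=2: 24.0343.
k=3: B_{6}/(6)! × [f^{(5)}(7) − f^{(5)}(2)] = 1/30240 × (1.10160e-06 − 1.26314e-06) = -5.34202e-12.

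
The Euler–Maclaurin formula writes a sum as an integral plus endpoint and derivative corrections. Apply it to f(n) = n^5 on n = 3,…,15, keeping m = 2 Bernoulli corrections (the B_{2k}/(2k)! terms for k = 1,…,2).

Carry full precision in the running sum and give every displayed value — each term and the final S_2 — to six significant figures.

S_2 ≈ 2.29917e+06

∫_3^15 x^5 dx evaluates to 1.89832e+06.
Endpoint term: (f(3) + f(15))/2 = (243.000 + 759375)/2 = 379809.
Integral + boundary = 2.27812e+06.
k=1: B_{2}/(2)! × [f^{(1)}(15) − f^{(1)}(3)] = 1/12 × (253125 − 405.000) = 21060.0.
Partial sum through k=1: 2.29918e+06.
k=2: B_{4}/(4)! × [f^{(3)}(15) − f^{(3)}(3)] = −1/720 × (13500.0 − 540.000) = -18.0000.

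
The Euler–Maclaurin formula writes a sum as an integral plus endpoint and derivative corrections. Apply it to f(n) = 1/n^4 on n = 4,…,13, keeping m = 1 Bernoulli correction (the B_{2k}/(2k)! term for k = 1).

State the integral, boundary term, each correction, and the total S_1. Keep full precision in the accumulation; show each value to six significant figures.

Integral: ∫_4^13 1/x^4 dx = 0.00505661.
½[f(4) + f(13)] = ½[0.00390625 + 3.50128e-05] = 0.00197063.
Integral + boundary = 0.00702724.
Correction k=1: B_{2}/2! · (f^{(1)}(13) − f^{(1)}(4)) = 1/12 · (-1.07732e-05 − (-0.00390625)) = 0.000324623.

S_1 ≈ 0.00735187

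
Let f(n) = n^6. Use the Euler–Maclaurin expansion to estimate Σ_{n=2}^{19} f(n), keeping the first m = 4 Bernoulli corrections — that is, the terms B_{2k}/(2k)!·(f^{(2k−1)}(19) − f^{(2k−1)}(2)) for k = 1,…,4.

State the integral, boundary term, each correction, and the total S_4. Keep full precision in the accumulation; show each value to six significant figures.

S_4 ≈ 1.52456e+08

Integral: ∫_2^19 x^6 dx = 1.27696e+08.
Endpoint term: (f(2) + f(19))/2 = (64.0000 + 4.70459e+07)/2 = 2.35230e+07.
Integral + boundary = 1.51219e+08.
k=1: B_{2}/(2)! × [f^{(1)}(19) − f^{(1)}(2)] = 1/12 × (1.48566e+07 − 192.000) = 1.23803e+06.
Partial sum through k=1: 1.52457e+08.
k=2: B_{4}/(4)! × [f^{(3)}(19) − f^{(3)}(2)] = −1/720 × (823080 − 960.000) = -1141.83.
Partial sum through k=2: 1.52456e+08.
k=3: B_{6}/(6)! × [f^{(5)}(19) − f^{(5)}(2)] = 1/30240 × (13680.0 − 1440.00) = 0.404762.
Partial sum through k=3: 1.52456e+08.
k=4: B_{8}/(8)! × [f^{(7)}(19) − f^{(7)}(2)] = −1/1209600 × (0.00000 − 0.00000) = 0.00000.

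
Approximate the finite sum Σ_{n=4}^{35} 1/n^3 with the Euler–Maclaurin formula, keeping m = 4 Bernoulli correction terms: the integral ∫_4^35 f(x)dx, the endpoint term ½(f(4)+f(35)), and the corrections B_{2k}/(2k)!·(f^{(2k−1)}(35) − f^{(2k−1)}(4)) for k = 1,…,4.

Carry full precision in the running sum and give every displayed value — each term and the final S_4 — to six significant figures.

∫_4^35 1/x^3 dx evaluates to 0.0308418.
Boundary: ½(f(4) + f(35)) = ½(0.0156250 + 2.33236e-05) = 0.00782416.
Running total after boundary: 0.0386660.
Order-1 term: 1/12 · (-1.99917e-06 − (-0.0117188)) = 0.000976396.
Running total after k=1: 0.0396424.
Order-2 term: −1/720 · (-3.26395e-08 − (-0.0146484)) = -2.03450e-05.
Running total after k=2: 0.0396220.
Order-3 term: 1/30240 · (-1.11907e-09 − (-0.0384521)) = 1.27157e-06.
Running total after k=3: 0.0396233.
Order-4 term: −1/1209600 · (-6.57737e-11 − (-0.173035)) = -1.43051e-07.

S_4 ≈ 0.0396232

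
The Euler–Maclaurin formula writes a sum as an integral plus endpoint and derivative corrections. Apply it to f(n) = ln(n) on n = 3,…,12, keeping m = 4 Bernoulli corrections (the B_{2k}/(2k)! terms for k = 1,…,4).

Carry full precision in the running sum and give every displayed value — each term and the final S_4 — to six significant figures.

S_4 ≈ 19.2941

Integral: ∫_3^12 ln(x) dx = 17.5230.
Endpoint term: (f(3) + f(12))/2 = (1.09861 + 2.48491)/2 = 1.79176.
Running total after boundary: 19.3148.
Correction k=1: B_{2}/2! · (f^{(1)}(12) − f^{(1)}(3)) = 1/12 · (0.0833333 − 0.333333) = -0.0208333.
After k=1: 19.2940.
Correction k=2: B_{4}/4! · (f^{(3)}(12) − f^{(3)}(3)) = −1/720 · (0.00115741 − 0.0740741) = 0.000101273.
After k=2: 19.2941.
Correction k=3: B_{6}/6! · (f^{(5)}(12) − f^{(5)}(3)) = 1/30240 · (9.64506e-05 − 0.0987654) = -3.26286e-06.
After k=3: 19.2941.
Correction k=4: B_{8}/8! · (f^{(7)}(12) − f^{(7)}(3)) = −1/1209600 · (2.00939e-05 − 0.329218) = 2.72154e-07.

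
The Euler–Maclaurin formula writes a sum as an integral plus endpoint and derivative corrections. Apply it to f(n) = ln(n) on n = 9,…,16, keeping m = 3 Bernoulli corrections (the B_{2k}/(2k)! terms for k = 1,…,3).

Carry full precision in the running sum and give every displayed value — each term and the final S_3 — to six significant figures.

S_3 ≈ 20.0673

The integral term ∫_9^16 ln(x) dx = 17.5864.
Endpoint term: (f(9) + f(16))/2 = (2.19722 + 2.77259)/2 = 2.48491.
Integral + boundary = 20.0713.
Correction k=1: B_{2}/2! · (f^{(1)}(16) − f^{(1)}(9)) = 1/12 · (0.0625000 − 0.111111) = -0.00405093.
Running total after k=1: 20.0673.
Correction k=2: B_{4}/4! · (f^{(3)}(16) − f^{(3)}(9)) = −1/720 · (0.000488281 − 0.00274348) = 3.13223e-06.
Running total after k=2: 20.0673.
Correction k=3: B_{6}/6! · (f^{(5)}(16) − f^{(5)}(9)) = 1/30240 · (2.28882e-05 − 0.000406442) = -1.26837e-08.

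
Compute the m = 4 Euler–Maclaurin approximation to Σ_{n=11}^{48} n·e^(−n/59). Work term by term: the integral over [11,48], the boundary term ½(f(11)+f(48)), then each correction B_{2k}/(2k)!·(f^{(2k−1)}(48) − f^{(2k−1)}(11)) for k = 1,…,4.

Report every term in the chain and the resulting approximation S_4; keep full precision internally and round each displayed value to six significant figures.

S_4 ≈ 644.262

Integral: ∫_11^48 x·e^(−x/59) dx = 629.108.
½[f(11) + f(48)] = ½[9.12899 + 21.2773] = 15.2032.
So far: 644.312.
Correction k=1: B_{2}/2! · (f^{(1)}(48) − f^{(1)}(11)) = 1/12 · (0.0826450 − 0.675179) = -0.0493779.
Partial sum through k=1: 644.262.
Correction k=2: B_{4}/4! · (f^{(3)}(48) − f^{(3)}(11)) = −1/720 · (0.000278426 − 0.000670783) = 5.44940e-07.
Partial sum through k=2: 644.262.
Correction k=3: B_{6}/6! · (f^{(5)}(48) − f^{(5)}(11)) = 1/30240 · (1.53148e-07 − 3.29677e-07) = -5.83757e-12.
Partial sum through k=3: 644.262.
Correction k=4: B_{8}/8! · (f^{(7)}(48) − f^{(7)}(11)) = −1/1209600 · (6.50136e-11 − 1.34058e-10) = 5.70801e-17.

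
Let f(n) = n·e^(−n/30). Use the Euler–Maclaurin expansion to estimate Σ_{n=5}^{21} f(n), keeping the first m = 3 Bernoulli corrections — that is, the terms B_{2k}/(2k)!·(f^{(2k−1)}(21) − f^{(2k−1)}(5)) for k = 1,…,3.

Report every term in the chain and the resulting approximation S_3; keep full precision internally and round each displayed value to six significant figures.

The integral term ∫_5^21 x·e^(−x/30) dx = 129.030.
Endpoint term: (f(5) + f(21))/2 = (4.23241 + 10.4283)/2 = 7.33035.
Integral + boundary = 136.361.
Order-1 term: 1/12 · (0.148976 − 0.705401) = -0.0463688.
Partial sum through k=1: 136.314.
Order-2 term: −1/720 · (0.00126905 − 0.00266485) = 1.93861e-06.
Partial sum through k=2: 136.314.
Order-3 term: 1/30240 · (2.63619e-06 − 5.05102e-06) = -7.98555e-11.

S_3 ≈ 136.314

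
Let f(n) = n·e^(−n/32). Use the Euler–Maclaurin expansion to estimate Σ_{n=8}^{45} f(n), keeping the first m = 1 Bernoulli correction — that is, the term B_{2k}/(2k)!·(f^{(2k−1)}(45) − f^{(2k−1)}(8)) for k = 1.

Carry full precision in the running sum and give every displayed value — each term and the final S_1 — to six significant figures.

∫_8^45 x·e^(−x/32) dx evaluates to 393.036.
Boundary: ½(f(8) + f(45)) = ½(6.23041 + 11.0277) = 8.62907.
Integral + boundary = 401.665.
Correction k=1: B_{2}/2! · (f^{(1)}(45) − f^{(1)}(8)) = 1/12 · (-0.0995558 − 0.584101) = -0.0569714.

S_1 ≈ 401.608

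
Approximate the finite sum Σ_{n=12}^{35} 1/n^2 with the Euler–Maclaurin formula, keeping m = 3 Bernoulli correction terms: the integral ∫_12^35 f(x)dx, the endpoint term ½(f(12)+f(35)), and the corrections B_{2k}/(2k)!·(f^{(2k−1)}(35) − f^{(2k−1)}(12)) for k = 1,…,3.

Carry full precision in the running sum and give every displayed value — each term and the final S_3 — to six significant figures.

Integral: ∫_12^35 1/x^2 dx = 0.0547619.
½[f(12) + f(35)] = ½[0.00694444 + 0.000816327] = 0.00388039.
So far: 0.0586423.
k=1: B_{2}/(2)! × [f^{(1)}(35) − f^{(1)}(12)] = 1/12 × (-4.66472e-05 − (-0.00115741)) = 9.25633e-05.
Partial sum through k=1: 0.0587349.
k=2: B_{4}/(4)! × [f^{(3)}(35) − f^{(3)}(12)] = −1/720 × (-4.56952e-07 − (-9.64506e-05)) = -1.33325e-07.
Partial sum through k=2: 0.0587347.
k=3: B_{6}/(6)! × [f^{(5)}(35) − f^{(5)}(12)] = 1/30240 × (-1.11907e-08 − (-2.00939e-05)) = 6.64110e-10.

S_3 ≈ 0.0587347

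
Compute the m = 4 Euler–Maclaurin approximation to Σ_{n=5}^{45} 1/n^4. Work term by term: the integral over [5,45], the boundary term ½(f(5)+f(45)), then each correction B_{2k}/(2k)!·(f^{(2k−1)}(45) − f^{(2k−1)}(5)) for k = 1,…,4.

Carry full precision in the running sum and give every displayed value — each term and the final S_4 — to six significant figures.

S_4 ≈ 0.00356777

∫_5^45 1/x^4 dx evaluates to 0.00266301.
Endpoint term: (f(5) + f(45))/2 = (0.00160000 + 2.43865e-07)/2 = 0.000800122.
Running total after boundary: 0.00346313.
k=1: B_{2}/(2)! × [f^{(1)}(45) − f^{(1)}(5)] = 1/12 × (-2.16769e-08 − (-0.00128000)) = 0.000106665.
Running total after k=1: 0.00356980.
k=2: B_{4}/(4)! × [f^{(3)}(45) − f^{(3)}(5)] = −1/720 × (-3.21139e-10 − (-0.00153600)) = -2.13333e-06.
Running total after k=2: 0.00356766.
k=3: B_{6}/(6)! × [f^{(5)}(45) − f^{(5)}(5)] = 1/30240 × (-8.88089e-12 − (-0.00344064)) = 1.13778e-07.
Running total after k=3: 0.00356778.
k=4: B_{8}/(8)! × [f^{(7)}(45) − f^{(7)}(5)] = −1/1209600 × (-3.94706e-13 − (-0.0123863)) = -1.02400e-08.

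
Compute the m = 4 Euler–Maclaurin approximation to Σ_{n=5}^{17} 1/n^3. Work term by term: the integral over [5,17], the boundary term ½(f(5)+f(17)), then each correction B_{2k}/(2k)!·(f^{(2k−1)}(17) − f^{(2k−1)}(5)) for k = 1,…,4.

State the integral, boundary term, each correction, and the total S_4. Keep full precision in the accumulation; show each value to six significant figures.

∫_5^17 1/x^3 dx evaluates to 0.0182699.
½[f(5) + f(17)] = ½[0.00800000 + 0.000203542] = 0.00410177.
Running total after boundary: 0.0223717.
Order-1 term: 1/12 · (-3.59191e-05 − (-0.00480000)) = 0.000397007.
Partial sum through k=1: 0.0227687.
Order-2 term: −1/720 · (-2.48575e-06 − (-0.00384000)) = -5.32988e-06.
Partial sum through k=2: 0.0227633.
Order-3 term: 1/30240 · (-3.61251e-07 − (-0.00645120)) = 2.13321e-07.
Partial sum through k=3: 0.0227636.
Order-4 term: −1/1209600 · (-9.00003e-08 − (-0.0185795)) = -1.53599e-08.

S_4 ≈ 0.0227635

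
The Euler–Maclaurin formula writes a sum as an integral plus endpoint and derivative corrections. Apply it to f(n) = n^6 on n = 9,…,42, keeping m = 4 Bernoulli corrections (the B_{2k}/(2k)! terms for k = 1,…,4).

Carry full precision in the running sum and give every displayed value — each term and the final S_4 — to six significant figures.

The integral term ∫_9^42 x^6 dx = 3.29335e+10.
Boundary: ½(f(9) + f(42)) = ½(531441 + 5.48903e+09) = 2.74478e+09.
So far: 3.56783e+10.
Order-1 term: 1/12 · (7.84147e+08 − 354294) = 6.53161e+07.
After k=1: 3.57436e+10.
Order-2 term: −1/720 · (8.89056e+06 − 87480.0) = -12226.5.
After k=2: 3.57436e+10.
Order-3 term: 1/30240 · (30240.0 − 6480.00) = 0.785714.
After k=3: 3.57436e+10.
Order-4 term: −1/1209600 · (0.00000 − 0.00000) = 0.00000.

S_4 ≈ 3.57436e+10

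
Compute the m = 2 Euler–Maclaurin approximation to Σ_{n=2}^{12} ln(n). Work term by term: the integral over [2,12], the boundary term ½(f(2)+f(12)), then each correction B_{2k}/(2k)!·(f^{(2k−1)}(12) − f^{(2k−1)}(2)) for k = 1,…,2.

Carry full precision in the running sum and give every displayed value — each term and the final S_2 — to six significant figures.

S_2 ≈ 19.9872

Integral: ∫_2^12 ln(x) dx = 18.4326.
½[f(2) + f(12)] = ½[0.693147 + 2.48491] = 1.58903.
Running total after boundary: 20.0216.
k=1: B_{2}/(2)! × [f^{(1)}(12) − f^{(1)}(2)] = 1/12 × (0.0833333 − 0.500000) = -0.0347222.
Running total after k=1: 19.9869.
k=2: B_{4}/(4)! × [f^{(3)}(12) − f^{(3)}(2)] = −1/720 × (0.00115741 − 0.250000) = 0.000345615.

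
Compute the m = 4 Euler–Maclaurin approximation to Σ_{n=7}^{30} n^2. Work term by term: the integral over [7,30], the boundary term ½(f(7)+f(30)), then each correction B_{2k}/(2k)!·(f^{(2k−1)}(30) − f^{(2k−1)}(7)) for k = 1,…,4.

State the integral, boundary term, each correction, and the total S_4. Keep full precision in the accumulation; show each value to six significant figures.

∫_7^30 x^2 dx evaluates to 8885.67.
Boundary: ½(f(7) + f(30)) = ½(49.0000 + 900.000) = 474.500.
Running total after boundary: 9360.17.
Order-1 term: 1/12 · (60.0000 − 14.0000) = 3.83333.
Running total after k=1: 9364.00.
Order-2 term: −1/720 · (0.00000 − 0.00000) = 0.00000.
Running total after k=2: 9364.00.
Order-3 term: 1/30240 · (0.00000 − 0.00000) = 0.00000.
Running total after k=3: 9364.00.
Order-4 term: −1/1209600 · (0.00000 − 0.00000) = 0.00000.

S_4 ≈ 9364.00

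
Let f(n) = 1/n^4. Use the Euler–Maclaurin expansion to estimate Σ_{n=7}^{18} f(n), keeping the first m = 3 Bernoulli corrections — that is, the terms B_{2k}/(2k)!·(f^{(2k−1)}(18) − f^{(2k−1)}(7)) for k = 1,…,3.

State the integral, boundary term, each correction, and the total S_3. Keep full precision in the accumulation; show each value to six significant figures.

S_3 ≈ 0.00114713

The integral term ∫_7^18 1/x^4 dx = 0.000914661.
½[f(7) + f(18)] = ½[0.000416493 + 9.52599e-06] = 0.000213010.
Running total after boundary: 0.00112767.
k=1: B_{2}/(2)! × [f^{(1)}(18) − f^{(1)}(7)] = 1/12 × (-2.11689e-06 − (-0.000237996)) = 1.96566e-05.
After k=1: 0.00114733.
k=2: B_{4}/(4)! × [f^{(3)}(18) − f^{(3)}(7)] = −1/720 × (-1.96008e-07 − (-0.000145712)) = -2.02105e-07.
After k=2: 0.00114713.
k=3: B_{6}/(6)! × [f^{(5)}(18) − f^{(5)}(7)] = 1/30240 × (-3.38779e-08 − (-0.000166528)) = 5.50575e-09.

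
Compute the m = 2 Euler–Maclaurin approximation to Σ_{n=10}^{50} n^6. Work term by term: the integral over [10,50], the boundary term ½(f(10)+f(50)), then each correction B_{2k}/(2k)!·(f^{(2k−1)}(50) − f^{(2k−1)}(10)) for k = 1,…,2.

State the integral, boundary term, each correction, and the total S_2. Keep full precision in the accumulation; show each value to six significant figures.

S_2 ≈ 1.19575e+11

Integral: ∫_10^50 x^6 dx = 1.11606e+11.
Endpoint term: (f(10) + f(50))/2 = (1.00000e+06 + 1.56250e+10)/2 = 7.81300e+09.
So far: 1.19419e+11.
k=1: B_{2}/(2)! × [f^{(1)}(50) − f^{(1)}(10)] = 1/12 × (1.87500e+09 − 600000) = 1.56200e+08.
Running total after k=1: 1.19575e+11.
k=2: B_{4}/(4)! × [f^{(3)}(50) − f^{(3)}(10)] = −1/720 × (1.50000e+07 − 120000) = -20666.7.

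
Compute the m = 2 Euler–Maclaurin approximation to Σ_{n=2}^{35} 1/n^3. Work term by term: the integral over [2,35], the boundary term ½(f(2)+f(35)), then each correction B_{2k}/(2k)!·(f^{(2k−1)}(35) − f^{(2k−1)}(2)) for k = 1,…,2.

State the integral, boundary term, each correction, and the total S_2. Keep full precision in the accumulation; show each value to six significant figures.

Integral: ∫_2^35 1/x^3 dx = 0.124592.
Endpoint term: (f(2) + f(35))/2 = (0.125000 + 2.33236e-05)/2 = 0.0625117.
Integral + boundary = 0.187103.
Correction k=1: B_{2}/2! · (f^{(1)}(35) − f^{(1)}(2)) = 1/12 · (-1.99917e-06 − (-0.187500)) = 0.0156248.
After k=1: 0.202728.
Correction k=2: B_{4}/4! · (f^{(3)}(35) − f^{(3)}(2)) = −1/720 · (-3.26395e-08 − (-0.937500)) = -0.00130208.

S_2 ≈ 0.201426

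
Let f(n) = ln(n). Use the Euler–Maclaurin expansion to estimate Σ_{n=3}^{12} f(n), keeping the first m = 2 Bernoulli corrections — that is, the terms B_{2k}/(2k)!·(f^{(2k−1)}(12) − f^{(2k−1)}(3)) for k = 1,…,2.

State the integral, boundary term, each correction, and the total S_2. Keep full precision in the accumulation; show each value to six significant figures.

S_2 ≈ 19.2941

Integral: ∫_3^12 ln(x) dx = 17.5230.
Boundary: ½(f(3) + f(12)) = ½(1.09861 + 2.48491) = 1.79176.
Running total after boundary: 19.3148.
Order-1 term: 1/12 · (0.0833333 − 0.333333) = -0.0208333.
Running total after k=1: 19.2940.
Order-2 term: −1/720 · (0.00115741 − 0.0740741) = 0.000101273.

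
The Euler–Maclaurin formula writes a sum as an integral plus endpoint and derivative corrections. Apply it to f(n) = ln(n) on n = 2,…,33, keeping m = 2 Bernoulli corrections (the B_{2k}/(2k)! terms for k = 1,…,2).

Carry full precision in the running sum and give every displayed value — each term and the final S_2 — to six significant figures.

S_2 ≈ 85.0545

Integral: ∫_2^33 ln(x) dx = 82.9985.
½[f(2) + f(33)] = ½[0.693147 + 3.49651] = 2.09483.
Running total after boundary: 85.0933.
k=1: B_{2}/(2)! × [f^{(1)}(33) − f^{(1)}(2)] = 1/12 × (0.0303030 − 0.500000) = -0.0391414.
After k=1: 85.0541.
k=2: B_{4}/(4)! × [f^{(3)}(33) − f^{(3)}(2)] = −1/720 × (5.56529e-05 − 0.250000) = 0.000347145.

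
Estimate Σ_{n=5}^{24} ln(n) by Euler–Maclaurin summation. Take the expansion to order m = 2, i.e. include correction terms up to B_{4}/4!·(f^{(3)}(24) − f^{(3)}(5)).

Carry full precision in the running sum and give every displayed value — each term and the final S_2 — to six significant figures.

S_2 ≈ 51.6067

∫_5^24 ln(x) dx evaluates to 49.2261.
Endpoint term: (f(5) + f(24))/2 = (1.60944 + 3.17805)/2 = 2.39375.
So far: 51.6198.
k=1: B_{2}/(2)! × [f^{(1)}(24) − f^{(1)}(5)] = 1/12 × (0.0416667 − 0.200000) = -0.0131944.
Partial sum through k=1: 51.6067.
k=2: B_{4}/(4)! × [f^{(3)}(24) − f^{(3)}(5)] = −1/720 × (0.000144676 − 0.0160000) = 2.20213e-05.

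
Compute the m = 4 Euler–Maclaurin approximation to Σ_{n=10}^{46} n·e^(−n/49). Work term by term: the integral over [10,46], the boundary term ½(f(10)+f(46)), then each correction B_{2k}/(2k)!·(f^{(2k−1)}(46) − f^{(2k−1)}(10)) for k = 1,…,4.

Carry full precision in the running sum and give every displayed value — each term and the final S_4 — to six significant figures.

∫_10^46 x·e^(−x/49) dx evaluates to 536.709.
Boundary: ½(f(10) + f(46)) = ½(8.15396 + 17.9909) = 13.0724.
So far: 549.781.
Correction k=1: B_{2}/2! · (f^{(1)}(46) − f^{(1)}(10)) = 1/12 · (0.0239453 − 0.648988) = -0.0520869.
After k=1: 549.729.
Correction k=2: B_{4}/4! · (f^{(3)}(46) − f^{(3)}(10)) = −1/720 · (0.000335759 − 0.000949513) = 8.52435e-07.
After k=2: 549.729.
Correction k=3: B_{6}/6! · (f^{(5)}(46) − f^{(5)}(10)) = 1/30240 · (2.75529e-07 − 6.78353e-07) = -1.33209e-11.
After k=3: 549.729.
Correction k=4: B_{8}/8! · (f^{(7)}(46) − f^{(7)}(10)) = −1/1209600 · (1.71269e-10 − 4.00350e-10) = 1.89386e-16.

S_4 ≈ 549.729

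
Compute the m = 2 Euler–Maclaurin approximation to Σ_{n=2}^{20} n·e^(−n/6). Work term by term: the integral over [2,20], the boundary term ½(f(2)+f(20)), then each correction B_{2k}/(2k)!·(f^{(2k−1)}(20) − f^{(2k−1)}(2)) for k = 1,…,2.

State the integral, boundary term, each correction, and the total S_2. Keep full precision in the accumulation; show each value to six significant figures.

The integral term ∫_2^20 x·e^(−x/6) dx = 28.8284.
½[f(2) + f(20)] = ½[1.43306 + 0.713480] = 1.07327.
Integral + boundary = 29.9016.
Correction k=1: B_{2}/2! · (f^{(1)}(20) − f^{(1)}(2)) = 1/12 · (-0.0832393 − 0.477688) = -0.0467439.
After k=1: 29.8549.
Correction k=2: B_{4}/4! · (f^{(3)}(20) − f^{(3)}(2)) = −1/720 · (-0.000330315 − 0.0530764) = 7.41760e-05.

S_2 ≈ 29.8550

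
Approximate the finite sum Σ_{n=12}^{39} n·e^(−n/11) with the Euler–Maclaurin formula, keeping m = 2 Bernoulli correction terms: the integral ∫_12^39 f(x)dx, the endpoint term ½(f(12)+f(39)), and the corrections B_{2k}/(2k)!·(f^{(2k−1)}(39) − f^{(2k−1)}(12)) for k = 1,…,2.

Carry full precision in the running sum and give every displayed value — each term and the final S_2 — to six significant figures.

S_2 ≈ 71.6895

∫_12^39 x·e^(−x/11) dx evaluates to 69.1150.
½[f(12) + f(39)] = ½[4.03093 + 1.12536] = 2.57815.
So far: 71.6931.
k=1: B_{2}/(2)! × [f^{(1)}(39) − f^{(1)}(12)] = 1/12 × (-0.0734504 − (-0.0305374)) = -0.00357608.
Partial sum through k=1: 71.6895.
k=2: B_{4}/(4)! × [f^{(3)}(39) − f^{(3)}(12)] = −1/720 × (-0.000130077 − 0.00529987) = 7.54160e-06.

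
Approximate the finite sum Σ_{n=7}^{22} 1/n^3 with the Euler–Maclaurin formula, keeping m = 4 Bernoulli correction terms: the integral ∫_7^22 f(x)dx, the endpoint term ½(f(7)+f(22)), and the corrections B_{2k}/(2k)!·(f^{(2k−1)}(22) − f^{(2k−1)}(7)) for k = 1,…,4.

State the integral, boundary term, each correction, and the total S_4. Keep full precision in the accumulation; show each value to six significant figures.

The integral term ∫_7^22 1/x^3 dx = 0.00917102.
½[f(7) + f(22)] = ½[0.00291545 + 9.39144e-05] = 0.00150468.
Integral + boundary = 0.0106757.
k=1: B_{2}/(2)! × [f^{(1)}(22) − f^{(1)}(7)] = 1/12 × (-1.28065e-05 − (-0.00124948)) = 0.000103056.
After k=1: 0.0107788.
k=2: B_{4}/(4)! × [f^{(3)}(22) − f^{(3)}(7)] = −1/720 × (-5.29194e-07 − (-0.000509992)) = -7.07587e-07.
After k=2: 0.0107781.
k=3: B_{6}/(6)! × [f^{(5)}(22) − f^{(5)}(7)] = 1/30240 × (-4.59218e-08 − (-0.000437136)) = 1.44540e-08.
After k=3: 0.0107781.
k=4: B_{8}/(8)! × [f^{(7)}(22) − f^{(7)}(7)] = −1/1209600 × (-6.83135e-09 − (-0.000642322)) = -5.31014e-10.

S_4 ≈ 0.0107781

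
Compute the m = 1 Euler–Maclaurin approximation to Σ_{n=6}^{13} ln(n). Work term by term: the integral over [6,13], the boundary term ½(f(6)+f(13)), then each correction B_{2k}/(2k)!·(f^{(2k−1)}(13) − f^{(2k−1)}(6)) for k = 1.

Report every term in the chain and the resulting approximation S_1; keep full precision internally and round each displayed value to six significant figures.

S_1 ≈ 17.7647

The integral term ∫_6^13 ln(x) dx = 15.5938.
Endpoint term: (f(6) + f(13))/2 = (1.79176 + 2.56495)/2 = 2.17835.
Integral + boundary = 17.7721.
Order-1 term: 1/12 · (0.0769231 − 0.166667) = -0.00747863.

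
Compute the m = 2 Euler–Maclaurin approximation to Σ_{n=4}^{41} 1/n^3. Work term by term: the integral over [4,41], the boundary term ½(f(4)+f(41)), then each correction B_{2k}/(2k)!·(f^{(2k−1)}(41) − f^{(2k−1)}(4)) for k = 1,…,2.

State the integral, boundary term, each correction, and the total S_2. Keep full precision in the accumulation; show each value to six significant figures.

The integral term ∫_4^41 1/x^3 dx = 0.0309526.
Endpoint term: (f(4) + f(41))/2 = (0.0156250 + 1.45094e-05)/2 = 0.00781975.
So far: 0.0387723.
Correction k=1: B_{2}/2! · (f^{(1)}(41) − f^{(1)}(4)) = 1/12 · (-1.06166e-06 − (-0.0117188)) = 0.000976474.
Running total after k=1: 0.0397488.
Correction k=2: B_{4}/4! · (f^{(3)}(41) − f^{(3)}(4)) = −1/720 · (-1.26313e-08 − (-0.0146484)) = -2.03450e-05.

S_2 ≈ 0.0397284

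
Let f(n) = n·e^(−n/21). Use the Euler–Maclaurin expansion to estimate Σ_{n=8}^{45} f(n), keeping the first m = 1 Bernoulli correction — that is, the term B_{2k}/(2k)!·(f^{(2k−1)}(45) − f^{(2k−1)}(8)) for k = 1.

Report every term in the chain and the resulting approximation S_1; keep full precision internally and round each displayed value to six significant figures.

S_1 ≈ 258.797

The integral term ∫_8^45 x·e^(−x/21) dx = 253.471.
Endpoint term: (f(8) + f(45))/2 = (5.46568 + 5.27936)/2 = 5.37252.
So far: 258.843.
Order-1 term: 1/12 · (-0.134079 − 0.422940) = -0.0464182.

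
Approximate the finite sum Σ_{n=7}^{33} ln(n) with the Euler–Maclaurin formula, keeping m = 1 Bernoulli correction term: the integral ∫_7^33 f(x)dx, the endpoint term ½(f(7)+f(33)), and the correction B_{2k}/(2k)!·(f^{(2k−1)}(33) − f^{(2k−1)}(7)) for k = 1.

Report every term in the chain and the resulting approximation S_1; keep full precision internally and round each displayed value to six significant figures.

S_1 ≈ 78.4752

∫_7^33 ln(x) dx evaluates to 75.7634.
½[f(7) + f(33)] = ½[1.94591 + 3.49651] = 2.72121.
Integral + boundary = 78.4846.
k=1: B_{2}/(2)! × [f^{(1)}(33) − f^{(1)}(7)] = 1/12 × (0.0303030 − 0.142857) = -0.00937951.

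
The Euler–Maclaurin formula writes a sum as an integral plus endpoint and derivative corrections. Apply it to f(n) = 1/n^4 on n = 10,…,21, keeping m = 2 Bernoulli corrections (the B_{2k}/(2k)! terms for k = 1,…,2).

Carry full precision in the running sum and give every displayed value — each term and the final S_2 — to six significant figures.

S_2 ≈ 0.000353146

∫_10^21 1/x^4 dx evaluates to 0.000297340.
½[f(10) + f(21)] = ½[0.000100000 + 5.14189e-06] = 5.25709e-05.
Integral + boundary = 0.000349911.
Correction k=1: B_{2}/2! · (f^{(1)}(21) − f^{(1)}(10)) = 1/12 · (-9.79408e-07 − (-4.00000e-05)) = 3.25172e-06.
After k=1: 0.000353163.
Correction k=2: B_{4}/4! · (f^{(3)}(21) − f^{(3)}(10)) = −1/720 · (-6.66264e-08 − (-1.20000e-05)) = -1.65741e-08.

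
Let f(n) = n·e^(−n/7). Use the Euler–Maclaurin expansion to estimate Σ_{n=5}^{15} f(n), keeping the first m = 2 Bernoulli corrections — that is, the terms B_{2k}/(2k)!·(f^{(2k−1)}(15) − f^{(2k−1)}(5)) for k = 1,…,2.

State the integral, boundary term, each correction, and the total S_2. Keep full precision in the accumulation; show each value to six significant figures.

∫_5^15 x·e^(−x/7) dx evaluates to 23.0543.
Boundary: ½(f(5) + f(15)) = ½(2.44771 + 1.75979) = 2.10375.
Integral + boundary = 25.1581.
Order-1 term: 1/12 · (-0.134079 − 0.139869) = -0.0228290.
Running total after k=1: 25.1353.
Order-2 term: −1/720 · (0.00205223 − 0.0228358) = 2.88660e-05.

S_2 ≈ 25.1353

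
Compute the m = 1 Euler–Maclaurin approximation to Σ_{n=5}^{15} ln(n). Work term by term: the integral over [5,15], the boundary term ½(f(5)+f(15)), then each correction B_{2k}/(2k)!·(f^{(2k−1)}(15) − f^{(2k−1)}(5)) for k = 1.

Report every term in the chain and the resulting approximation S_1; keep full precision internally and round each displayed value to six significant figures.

∫_5^15 ln(x) dx evaluates to 22.5736.
Endpoint term: (f(5) + f(15))/2 = (1.60944 + 2.70805)/2 = 2.15874.
Integral + boundary = 24.7323.
Correction k=1: B_{2}/2! · (f^{(1)}(15) − f^{(1)}(5)) = 1/12 · (0.0666667 − 0.200000) = -0.0111111.

S_1 ≈ 24.7212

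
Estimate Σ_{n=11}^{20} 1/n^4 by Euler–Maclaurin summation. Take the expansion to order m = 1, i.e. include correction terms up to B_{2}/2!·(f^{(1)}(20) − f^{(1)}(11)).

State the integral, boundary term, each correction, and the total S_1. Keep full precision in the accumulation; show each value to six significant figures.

S_1 ≈ 0.000248013

The integral term ∫_11^20 1/x^4 dx = 0.000208772.
Boundary: ½(f(11) + f(20)) = ½(6.83013e-05 + 6.25000e-06) = 3.72757e-05.
Running total after boundary: 0.000246047.
k=1: B_{2}/(2)! × [f^{(1)}(20) − f^{(1)}(11)] = 1/12 × (-1.25000e-06 − (-2.48369e-05)) = 1.96557e-06.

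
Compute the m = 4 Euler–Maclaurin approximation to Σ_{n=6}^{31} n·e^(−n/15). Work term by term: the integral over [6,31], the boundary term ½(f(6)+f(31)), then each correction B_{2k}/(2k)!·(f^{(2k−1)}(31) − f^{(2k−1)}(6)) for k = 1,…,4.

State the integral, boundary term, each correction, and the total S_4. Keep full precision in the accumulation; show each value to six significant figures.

Integral: ∫_6^31 x·e^(−x/15) dx = 123.792.
Endpoint term: (f(6) + f(31))/2 = (4.02192 + 3.92482)/2 = 3.97337.
Integral + boundary = 127.765.
k=1: B_{2}/(2)! × [f^{(1)}(31) − f^{(1)}(6)] = 1/12 × (-0.135048 − 0.402192) = -0.0447700.
Running total after k=1: 127.721.
k=2: B_{4}/(4)! × [f^{(3)}(31) − f^{(3)}(6)] = −1/720 × (0.000525185 − 0.00774592) = 1.00288e-05.
Running total after k=2: 127.721.
k=3: B_{6}/(6)! × [f^{(5)}(31) − f^{(5)}(6)] = 1/30240 × (7.33592e-06 − 6.09081e-05) = -1.77157e-09.
Running total after k=3: 127.721.
k=4: B_{8}/(8)! × [f^{(7)}(31) − f^{(7)}(6)] = −1/1209600 × (5.48341e-08 − 3.88399e-07) = 2.75765e-13.

S_4 ≈ 127.721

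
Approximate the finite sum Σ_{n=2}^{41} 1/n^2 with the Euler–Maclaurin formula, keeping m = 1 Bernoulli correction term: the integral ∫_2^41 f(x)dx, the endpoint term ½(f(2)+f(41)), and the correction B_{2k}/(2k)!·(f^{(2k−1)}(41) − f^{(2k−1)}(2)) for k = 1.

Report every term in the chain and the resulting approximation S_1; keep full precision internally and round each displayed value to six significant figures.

S_1 ≈ 0.621738

∫_2^41 1/x^2 dx evaluates to 0.475610.
½[f(2) + f(41)] = ½[0.250000 + 0.000594884] = 0.125297.
Integral + boundary = 0.600907.
k=1: B_{2}/(2)! × [f^{(1)}(41) − f^{(1)}(2)] = 1/12 × (-2.90187e-05 − (-0.250000)) = 0.0208309.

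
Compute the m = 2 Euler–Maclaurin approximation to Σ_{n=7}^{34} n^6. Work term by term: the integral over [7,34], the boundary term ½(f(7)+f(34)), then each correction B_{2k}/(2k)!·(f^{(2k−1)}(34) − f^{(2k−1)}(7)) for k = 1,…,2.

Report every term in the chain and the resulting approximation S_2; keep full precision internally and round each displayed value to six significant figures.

S_2 ≈ 8.29838e+09

The integral term ∫_7^34 x^6 dx = 7.50322e+09.
Endpoint term: (f(7) + f(34))/2 = (117649 + 1.54480e+09)/2 = 7.72461e+08.
So far: 8.27568e+09.
Order-1 term: 1/12 · (2.72613e+08 − 100842) = 2.27093e+07.
Partial sum through k=1: 8.29839e+09.
Order-2 term: −1/720 · (4.71648e+06 − 41160.0) = -6493.50.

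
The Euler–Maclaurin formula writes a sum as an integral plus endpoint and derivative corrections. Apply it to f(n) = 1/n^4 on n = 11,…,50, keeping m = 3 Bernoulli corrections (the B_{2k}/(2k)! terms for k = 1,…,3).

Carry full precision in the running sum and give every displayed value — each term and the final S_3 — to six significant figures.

S_3 ≈ 0.000284062

Integral: ∫_11^50 1/x^4 dx = 0.000247772.
½[f(11) + f(50)] = ½[6.83013e-05 + 1.60000e-07] = 3.42307e-05.
Running total after boundary: 0.000282002.
Correction k=1: B_{2}/2! · (f^{(1)}(50) − f^{(1)}(11)) = 1/12 · (-1.28000e-08 − (-2.48369e-05)) = 2.06867e-06.
After k=1: 0.000284071.
Correction k=2: B_{4}/4! · (f^{(3)}(50) − f^{(3)}(11)) = −1/720 · (-1.53600e-10 − (-6.15790e-06)) = -8.55242e-09.
After k=2: 0.000284062.
Correction k=3: B_{6}/6! · (f^{(5)}(50) − f^{(5)}(11)) = 1/30240 · (-3.44064e-12 − (-2.84994e-06)) = 9.42438e-11.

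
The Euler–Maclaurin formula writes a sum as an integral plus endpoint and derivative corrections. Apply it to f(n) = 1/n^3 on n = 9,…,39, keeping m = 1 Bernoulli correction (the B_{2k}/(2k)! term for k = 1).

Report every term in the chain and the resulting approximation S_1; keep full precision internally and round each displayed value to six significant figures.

∫_9^39 1/x^3 dx evaluates to 0.00584411.
½[f(9) + f(39)] = ½[0.00137174 + 1.68580e-05] = 0.000694300.
So far: 0.00653841.
k=1: B_{2}/(2)! × [f^{(1)}(39) − f^{(1)}(9)] = 1/12 × (-1.29677e-06 − (-0.000457247)) = 3.79959e-05.

S_1 ≈ 0.00657640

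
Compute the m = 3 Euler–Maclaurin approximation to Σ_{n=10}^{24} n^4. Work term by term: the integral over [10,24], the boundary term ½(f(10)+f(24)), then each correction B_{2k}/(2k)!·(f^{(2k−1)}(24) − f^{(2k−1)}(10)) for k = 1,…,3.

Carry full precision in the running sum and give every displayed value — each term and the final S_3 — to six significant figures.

S_3 ≈ 1.74769e+06

Integral: ∫_10^24 x^4 dx = 1.57252e+06.
Endpoint term: (f(10) + f(24))/2 = (10000.0 + 331776)/2 = 170888.
Running total after boundary: 1.74341e+06.
k=1: B_{2}/(2)! × [f^{(1)}(24) − f^{(1)}(10)] = 1/12 × (55296.0 − 4000.00) = 4274.67.
Running total after k=1: 1.74769e+06.
k=2: B_{4}/(4)! × [f^{(3)}(24) − f^{(3)}(10)] = −1/720 × (576.000 − 240.000) = -0.466667.
Running total after k=2: 1.74769e+06.
k=3: B_{6}/(6)! × [f^{(5)}(24) − f^{(5)}(10)] = 1/30240 × (0.00000 − 0.00000) = 0.00000.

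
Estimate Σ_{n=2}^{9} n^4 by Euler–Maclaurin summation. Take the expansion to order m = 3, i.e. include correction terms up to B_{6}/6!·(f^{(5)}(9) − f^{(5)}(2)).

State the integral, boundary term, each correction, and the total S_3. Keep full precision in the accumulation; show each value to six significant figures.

∫_2^9 x^4 dx evaluates to 11803.4.
Boundary: ½(f(2) + f(9)) = ½(16.0000 + 6561.00) = 3288.50.
Integral + boundary = 15091.9.
Order-1 term: 1/12 · (2916.00 − 32.0000) = 240.333.
Running total after k=1: 15332.2.
Order-2 term: −1/720 · (216.000 − 48.0000) = -0.233333.
Running total after k=2: 15332.0.
Order-3 term: 1/30240 · (0.00000 − 0.00000) = 0.00000.

S_3 ≈ 15332.0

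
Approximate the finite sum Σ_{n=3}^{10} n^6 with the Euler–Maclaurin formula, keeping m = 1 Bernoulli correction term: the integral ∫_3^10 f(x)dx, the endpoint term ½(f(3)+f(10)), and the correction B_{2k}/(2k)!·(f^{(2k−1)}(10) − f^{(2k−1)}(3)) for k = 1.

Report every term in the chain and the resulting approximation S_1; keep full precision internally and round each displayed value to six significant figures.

S_1 ≈ 1.97850e+06

Integral: ∫_3^10 x^6 dx = 1.42826e+06.
½[f(3) + f(10)] = ½[729.000 + 1.00000e+06] = 500364.
So far: 1.92862e+06.
Correction k=1: B_{2}/2! · (f^{(1)}(10) − f^{(1)}(3)) = 1/12 · (600000 − 1458.00) = 49878.5.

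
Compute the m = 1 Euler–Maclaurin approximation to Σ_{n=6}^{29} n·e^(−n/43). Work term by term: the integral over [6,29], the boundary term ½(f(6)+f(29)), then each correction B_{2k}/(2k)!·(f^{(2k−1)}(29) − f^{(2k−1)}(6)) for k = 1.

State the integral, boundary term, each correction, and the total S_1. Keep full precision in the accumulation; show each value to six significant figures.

S_1 ≈ 265.273

The integral term ∫_6^29 x·e^(−x/43) dx = 255.325.
Boundary: ½(f(6) + f(29)) = ½(5.21858 + 14.7741) = 9.99635.
So far: 265.321.
Order-1 term: 1/12 · (0.165868 − 0.748400) = -0.0485443.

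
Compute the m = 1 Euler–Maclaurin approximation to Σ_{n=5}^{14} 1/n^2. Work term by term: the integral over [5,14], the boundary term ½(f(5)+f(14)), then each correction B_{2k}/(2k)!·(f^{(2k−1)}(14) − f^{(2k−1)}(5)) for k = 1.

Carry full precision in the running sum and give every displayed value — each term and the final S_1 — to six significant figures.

The integral term ∫_5^14 1/x^2 dx = 0.128571.
Endpoint term: (f(5) + f(14))/2 = (0.0400000 + 0.00510204)/2 = 0.0225510.
So far: 0.151122.
Correction k=1: B_{2}/2! · (f^{(1)}(14) − f^{(1)}(5)) = 1/12 · (-0.000728863 − (-0.0160000)) = 0.00127259.

S_1 ≈ 0.152395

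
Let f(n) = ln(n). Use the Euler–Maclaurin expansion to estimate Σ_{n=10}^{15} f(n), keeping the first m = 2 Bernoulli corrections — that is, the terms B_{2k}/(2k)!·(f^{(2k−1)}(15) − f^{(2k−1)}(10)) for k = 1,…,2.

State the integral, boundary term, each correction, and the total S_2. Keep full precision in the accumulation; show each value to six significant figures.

S_2 ≈ 15.0974

∫_10^15 ln(x) dx evaluates to 12.5949.
½[f(10) + f(15)] = ½[2.30259 + 2.70805] = 2.50532.
So far: 15.1002.
Order-1 term: 1/12 · (0.0666667 − 0.100000) = -0.00277778.
Running total after k=1: 15.0974.
Order-2 term: −1/720 · (0.000592593 − 0.00200000) = 1.95473e-06.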